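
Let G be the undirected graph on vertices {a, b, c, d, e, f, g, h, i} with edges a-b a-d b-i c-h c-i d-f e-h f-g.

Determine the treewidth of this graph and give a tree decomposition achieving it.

Each bag holds 2 vertices, so the decomposition has width 1, which upper-bounds the treewidth. Since G has at least one edge (e.g. g–f), it is not an edgeless graph, so tw(G) ≥ 1. Hence tw(G) = 1 exactly.

Treewidth 1.
Bags: B1 = {f, g}  B2 = {d, f}  B3 = {a, d}  B4 = {a, b}  B5 = {b, i}  B6 = {c, i}  B7 = {c, h}  B8 = {e, h}
Tree: B1–B2, B2–B3, B3–B4, B4–B5, B5–B6, B6–B7, B7–B8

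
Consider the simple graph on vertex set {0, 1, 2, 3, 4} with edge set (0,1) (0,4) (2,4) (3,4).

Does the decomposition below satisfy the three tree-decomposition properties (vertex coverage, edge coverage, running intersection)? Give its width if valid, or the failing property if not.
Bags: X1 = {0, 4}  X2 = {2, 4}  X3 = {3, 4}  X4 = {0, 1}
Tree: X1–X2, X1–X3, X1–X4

Vertex coverage: the bags together contain {0, 1, 2, 3, 4}, the full vertex set. Edge coverage: each edge of G has both endpoints in at least one bag. Running intersection: for every vertex, the bags containing it form a connected subtree. All three properties hold, so this is a valid tree decomposition of width max|bag| − 1 = 1, and hence tw(G) ≤ 1.

Yes; width 1.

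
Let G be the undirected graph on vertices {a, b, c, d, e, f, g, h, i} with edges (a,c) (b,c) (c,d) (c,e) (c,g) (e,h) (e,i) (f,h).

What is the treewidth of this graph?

A width-1 tree decomposition is:
Bags: B1 = {c, e}  B2 = {c, d}  B3 = {c, g}  B4 = {e, h}  B5 = {a, c}  B6 = {b, c}  B7 = {f, h}  B8 = {e, i}
Tree: B1–B2, B2–B3, B1–B4, B1–B5, B2–B6, B4–B7, B4–B8
Each bag holds 2 vertices, so the decomposition has width 1, which upper-bounds the treewidth. Any graph with an edge has treewidth ≥ 1, and G has the edge c–e. The upper and lower bounds meet at 1, so that is the treewidth.

1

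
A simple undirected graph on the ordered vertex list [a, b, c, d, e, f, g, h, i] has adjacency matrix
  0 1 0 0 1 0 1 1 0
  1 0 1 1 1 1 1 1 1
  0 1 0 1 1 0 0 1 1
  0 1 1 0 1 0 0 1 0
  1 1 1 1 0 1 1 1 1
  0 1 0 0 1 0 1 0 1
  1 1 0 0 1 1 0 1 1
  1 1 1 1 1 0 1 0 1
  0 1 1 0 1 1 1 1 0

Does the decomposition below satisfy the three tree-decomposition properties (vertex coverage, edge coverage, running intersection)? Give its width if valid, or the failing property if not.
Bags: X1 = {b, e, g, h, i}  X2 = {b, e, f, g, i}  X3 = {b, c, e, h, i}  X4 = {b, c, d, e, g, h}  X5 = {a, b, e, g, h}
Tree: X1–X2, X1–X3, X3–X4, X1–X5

No — bags containing vertex g are not connected in the tree.

A tree decomposition must satisfy three properties: every vertex lies in some bag; for every edge, both endpoints lie together in some bag; and for every vertex, the bags containing it form a connected subtree. Here bags containing vertex g are not connected in the tree, so the decomposition is invalid.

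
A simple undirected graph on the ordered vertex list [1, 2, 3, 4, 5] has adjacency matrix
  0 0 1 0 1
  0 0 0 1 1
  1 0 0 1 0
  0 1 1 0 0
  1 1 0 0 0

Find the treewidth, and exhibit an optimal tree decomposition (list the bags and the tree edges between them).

Treewidth 2.
Bags: B1 = {1, 2, 5}  B2 = {1, 2, 4}  B3 = {1, 3, 4}
Tree: B1–B2, B2–B3

Every bag has size at most 3, so the width is 3 − 1 = 2 and tw(G) ≤ 2. The edges 1–5–2–4–3–1 form a cycle, so G is not a tree and its treewidth is at least 2. The upper and lower bounds meet at 2, so that is the treewidth.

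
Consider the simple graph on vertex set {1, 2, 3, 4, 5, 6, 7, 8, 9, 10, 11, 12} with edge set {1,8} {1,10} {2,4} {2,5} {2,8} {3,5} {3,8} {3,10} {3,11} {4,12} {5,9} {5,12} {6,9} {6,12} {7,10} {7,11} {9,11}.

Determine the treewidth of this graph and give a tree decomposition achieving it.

Treewidth 3.
One such decomposition:
Bags: B1 = {1, 7, 8, 10}  B2 = {3, 7, 8, 10}  B3 = {3, 7, 8, 11}  B4 = {2, 3, 8, 11}  B5 = {2, 3, 5, 11}  B6 = {2, 5, 9, 11}  B7 = {2, 4, 5, 9}  B8 = {4, 5, 9, 12}  B9 = {4, 6, 9, 12}
Tree: B1–B2, B2–B3, B3–B4, B4–B5, B5–B6, B6–B7, B7–B8, B8–B9

Every bag has size at most 4, so the width is 4 − 1 = 3 and tw(G) ≤ 3. For the lower bound: the 4 vertex sets {1,7,10}, {8}, {3}, {2,5,9,11} are disjoint, each induces a connected subgraph, and every pair is joined by at least one edge of G. Contracting each set to a single vertex therefore yields K_{4} as a minor, and since treewidth is minor-monotone, tw(G) ≥ tw(K_{4}) = 3. The upper and lower bounds meet at 3, so that is the treewidth.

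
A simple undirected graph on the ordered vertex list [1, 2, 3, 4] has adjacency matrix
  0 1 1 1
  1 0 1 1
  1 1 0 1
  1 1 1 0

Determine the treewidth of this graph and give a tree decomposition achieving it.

With just one bag of size 4, the width is 4 − 1 = 3, so tw(G) ≤ 3. For the lower bound, the 4 vertices {1, 2, 3, 4} are pairwise adjacent, and any tree decomposition puts a clique entirely inside one bag — forcing width ≥ 3. Hence tw(G) = 3 exactly.

Treewidth 3.
Bags: B1 = {1, 2, 3, 4}
Tree: (single bag)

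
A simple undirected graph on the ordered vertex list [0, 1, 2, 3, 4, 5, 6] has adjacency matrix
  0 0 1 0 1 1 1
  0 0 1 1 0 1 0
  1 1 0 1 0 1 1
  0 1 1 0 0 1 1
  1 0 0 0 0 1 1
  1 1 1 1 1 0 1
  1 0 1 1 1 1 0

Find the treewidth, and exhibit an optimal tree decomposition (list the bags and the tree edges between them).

Treewidth 3.
One optimal decomposition is:
Bags: B1 = {0, 2, 5, 6}  B2 = {0, 4, 5, 6}  B3 = {2, 3, 5, 6}  B4 = {1, 2, 3, 5}
Tree: B1–B2, B1–B3, B3–B4

Every bag has size at most 4, so the width is 4 − 1 = 3 and tw(G) ≤ 3. On the other hand G contains the 4-clique {0, 2, 5, 6}. A clique must lie in a single bag of any decomposition, so no decomposition can have width below 3. Combining the bounds, tw(G) = 3.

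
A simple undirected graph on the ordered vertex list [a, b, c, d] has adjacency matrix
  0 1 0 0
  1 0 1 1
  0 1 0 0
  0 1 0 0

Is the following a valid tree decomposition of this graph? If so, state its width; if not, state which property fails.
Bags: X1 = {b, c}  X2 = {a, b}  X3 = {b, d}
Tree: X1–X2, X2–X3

Yes; width 1.

Vertex coverage: the bags together contain {a, b, c, d}, the full vertex set. Edge coverage: each edge of G has both endpoints in at least one bag. Running intersection: for every vertex, the bags containing it form a connected subtree. All three properties hold, so this is a valid tree decomposition of width max|bag| − 1 = 1, and hence tw(G) ≤ 1.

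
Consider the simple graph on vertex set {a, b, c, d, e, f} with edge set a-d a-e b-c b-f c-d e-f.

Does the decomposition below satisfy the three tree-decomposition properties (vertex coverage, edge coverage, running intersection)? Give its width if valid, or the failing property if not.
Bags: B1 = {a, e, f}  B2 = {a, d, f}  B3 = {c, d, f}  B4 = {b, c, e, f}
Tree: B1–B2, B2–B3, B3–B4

A tree decomposition must satisfy three properties: every vertex lies in some bag; for every edge, both endpoints lie together in some bag; and for every vertex, the bags containing it form a connected subtree. Here bags containing vertex e are not connected in the tree, so the decomposition is invalid.

No — bags containing vertex e are not connected in the tree.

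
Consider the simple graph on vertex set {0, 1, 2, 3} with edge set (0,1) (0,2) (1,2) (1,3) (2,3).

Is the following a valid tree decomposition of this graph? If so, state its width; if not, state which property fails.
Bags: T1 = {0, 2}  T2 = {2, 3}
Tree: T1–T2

No — vertex 1 appears in no bag.

A tree decomposition must satisfy three properties: every vertex lies in some bag; for every edge, both endpoints lie together in some bag; and for every vertex, the bags containing it form a connected subtree. Here vertex 1 appears in no bag, so the decomposition is invalid.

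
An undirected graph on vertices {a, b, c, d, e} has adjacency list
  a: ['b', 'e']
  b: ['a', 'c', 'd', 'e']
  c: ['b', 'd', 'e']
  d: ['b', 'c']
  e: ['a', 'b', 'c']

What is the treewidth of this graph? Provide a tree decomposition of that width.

Treewidth 2.
Bags: B1 = {b, c, e}  B2 = {a, b, e}  B3 = {b, c, d}
Tree: B1–B2, B1–B3

Each bag holds 3 vertices, so the decomposition has width 2, which upper-bounds the treewidth. For the lower bound, the 3 vertices {b, c, d} are pairwise adjacent, and any tree decomposition puts a clique entirely inside one bag — forcing width ≥ 2. The upper and lower bounds meet at 2, so that is the treewidth.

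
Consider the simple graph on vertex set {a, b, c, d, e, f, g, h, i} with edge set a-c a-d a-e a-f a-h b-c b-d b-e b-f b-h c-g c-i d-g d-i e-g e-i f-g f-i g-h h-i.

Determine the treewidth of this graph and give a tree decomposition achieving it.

Treewidth 4.
Bags: B1 = {a, b, c, g, i}  B2 = {a, b, f, g, i}  B3 = {a, b, e, g, i}  B4 = {a, b, d, g, i}  B5 = {a, b, g, h, i}
Tree: B1–B2, B2–B3, B3–B4, B4–B5

Every bag has size at most 5, so the width is 5 − 1 = 4 and tw(G) ≤ 4. For the lower bound: the 5 vertex sets {a,c}, {b,f}, {e,i}, {g}, {d} are disjoint, each induces a connected subgraph, and every pair is joined by at least one edge of G. Contracting each set to a single vertex therefore yields K_{5} as a minor, and since treewidth is minor-monotone, tw(G) ≥ tw(K_{5}) = 4. Therefore the treewidth is 4.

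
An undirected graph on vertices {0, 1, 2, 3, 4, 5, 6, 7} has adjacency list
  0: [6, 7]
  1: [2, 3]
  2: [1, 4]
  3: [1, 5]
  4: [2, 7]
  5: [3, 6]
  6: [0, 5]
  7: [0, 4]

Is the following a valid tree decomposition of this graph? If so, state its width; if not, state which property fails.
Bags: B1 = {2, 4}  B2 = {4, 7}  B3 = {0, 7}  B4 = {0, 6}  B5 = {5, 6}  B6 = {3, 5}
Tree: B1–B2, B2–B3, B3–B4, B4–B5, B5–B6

A tree decomposition must satisfy three properties: every vertex lies in some bag; for every edge, both endpoints lie together in some bag; and for every vertex, the bags containing it form a connected subtree. Here vertex 1 appears in no bag, so the decomposition is invalid.

No — vertex 1 appears in no bag.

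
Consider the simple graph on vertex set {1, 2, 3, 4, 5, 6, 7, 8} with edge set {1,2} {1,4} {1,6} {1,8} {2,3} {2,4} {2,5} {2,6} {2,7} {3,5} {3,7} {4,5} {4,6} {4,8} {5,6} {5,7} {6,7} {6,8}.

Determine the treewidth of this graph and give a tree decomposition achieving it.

Each bag holds 4 vertices, so the decomposition has width 3, which upper-bounds the treewidth. For the lower bound, the 4 vertices {1, 4, 6, 8} are pairwise adjacent, and any tree decomposition puts a clique entirely inside one bag — forcing width ≥ 3. Therefore the treewidth is 3.

Treewidth 3.
One optimal decomposition is:
Bags: B1 = {2, 4, 5, 6}  B2 = {1, 2, 4, 6}  B3 = {2, 5, 6, 7}  B4 = {2, 3, 5, 7}  B5 = {1, 4, 6, 8}
Tree: B1–B2, B1–B3, B3–B4, B2–B5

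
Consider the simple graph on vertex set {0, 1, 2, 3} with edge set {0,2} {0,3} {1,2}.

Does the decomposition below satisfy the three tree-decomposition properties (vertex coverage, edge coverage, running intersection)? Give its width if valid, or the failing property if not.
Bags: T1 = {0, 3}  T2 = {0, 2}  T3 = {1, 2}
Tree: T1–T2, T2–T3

Yes; width 1.

Checking the three conditions: (i) the bags cover all of {0, 1, 2, 3}; (ii) for each edge, some bag contains both endpoints; (iii) the bags containing any fixed vertex form a subtree. All hold, so the decomposition is valid with width 2 − 1 = 1.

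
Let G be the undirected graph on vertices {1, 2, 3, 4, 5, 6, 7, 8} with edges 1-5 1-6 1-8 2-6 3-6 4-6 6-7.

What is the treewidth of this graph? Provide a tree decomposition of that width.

Treewidth 1.
One such decomposition:
Bags: B1 = {1, 6}  B2 = {2, 6}  B3 = {1, 8}  B4 = {3, 6}  B5 = {6, 7}  B6 = {4, 6}  B7 = {1, 5}
Tree: B1–B2, B1–B3, B2–B4, B2–B5, B4–B6, B1–B7

The largest bag has 2 vertices, giving width 1; this decomposition certifies tw(G) ≤ 1. Since G has at least one edge (e.g. 6–1), it is not an edgeless graph, so tw(G) ≥ 1. Combining the bounds, tw(G) = 1.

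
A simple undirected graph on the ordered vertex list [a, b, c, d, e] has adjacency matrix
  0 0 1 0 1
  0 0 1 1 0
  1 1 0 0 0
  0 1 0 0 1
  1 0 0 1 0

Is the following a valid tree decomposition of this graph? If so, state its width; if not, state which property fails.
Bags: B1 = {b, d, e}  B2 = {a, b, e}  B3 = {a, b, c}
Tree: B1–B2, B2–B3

Vertex coverage: the bags together contain {a, b, c, d, e}, the full vertex set. Edge coverage: each edge of G has both endpoints in at least one bag. Running intersection: for every vertex, the bags containing it form a connected subtree. All three properties hold, so this is a valid tree decomposition of width max|bag| − 1 = 2, and hence tw(G) ≤ 2.

Yes; width 2.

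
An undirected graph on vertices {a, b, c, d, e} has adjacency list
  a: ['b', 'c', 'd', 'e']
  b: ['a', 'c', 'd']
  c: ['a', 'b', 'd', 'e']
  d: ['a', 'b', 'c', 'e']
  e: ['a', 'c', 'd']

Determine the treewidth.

3

A width-3 tree decomposition is:
Bags: B1 = {a, c, d, e}  B2 = {a, b, c, d}
Tree: B1–B2
Every bag has size at most 4, so the width is 4 − 1 = 3 and tw(G) ≤ 3. Conversely, {a, c, d, e} is a clique of size 4, and the vertices of any clique must share a bag in every tree decomposition; so some bag has ≥ 4 vertices and tw(G) ≥ 3. Hence tw(G) = 3 exactly.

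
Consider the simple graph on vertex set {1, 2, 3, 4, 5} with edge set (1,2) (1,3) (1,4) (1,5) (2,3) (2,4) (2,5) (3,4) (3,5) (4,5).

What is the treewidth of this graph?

A width-4 tree decomposition is:
Bags: B1 = {1, 2, 3, 4, 5}
Tree: (single bag)
A single bag containing all 5 vertices is trivially a valid decomposition of width 4. On the other hand G contains the 5-clique {1, 2, 3, 4, 5}. A clique must lie in a single bag of any decomposition, so no decomposition can have width below 4. Combining the bounds, tw(G) = 4.

4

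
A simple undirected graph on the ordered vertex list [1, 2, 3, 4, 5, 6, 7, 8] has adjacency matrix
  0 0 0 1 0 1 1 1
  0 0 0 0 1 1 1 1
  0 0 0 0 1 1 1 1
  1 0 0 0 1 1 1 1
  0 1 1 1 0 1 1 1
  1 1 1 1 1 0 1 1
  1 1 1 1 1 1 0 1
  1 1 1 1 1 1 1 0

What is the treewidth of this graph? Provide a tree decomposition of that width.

Every bag has size at most 5, so the width is 5 − 1 = 4 and tw(G) ≤ 4. Conversely, {1, 4, 6, 7, 8} is a clique of size 5, and the vertices of any clique must share a bag in every tree decomposition; so some bag has ≥ 5 vertices and tw(G) ≥ 4. Combining the bounds, tw(G) = 4.

Treewidth 4.
Bags: B1 = {2, 5, 6, 7, 8}  B2 = {4, 5, 6, 7, 8}  B3 = {3, 5, 6, 7, 8}  B4 = {1, 4, 6, 7, 8}
Tree: B1–B2, B2–B3, B2–B4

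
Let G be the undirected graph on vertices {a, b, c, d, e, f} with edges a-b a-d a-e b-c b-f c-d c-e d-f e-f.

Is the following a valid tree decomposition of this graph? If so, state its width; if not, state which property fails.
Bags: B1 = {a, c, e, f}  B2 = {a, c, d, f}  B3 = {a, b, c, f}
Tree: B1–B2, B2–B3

Vertex coverage: the bags together contain {a, b, c, d, e, f}, the full vertex set. Edge coverage: each edge of G has both endpoints in at least one bag. Running intersection: for every vertex, the bags containing it form a connected subtree. All three properties hold, so this is a valid tree decomposition of width max|bag| − 1 = 3, and hence tw(G) ≤ 3.

Yes; width 3.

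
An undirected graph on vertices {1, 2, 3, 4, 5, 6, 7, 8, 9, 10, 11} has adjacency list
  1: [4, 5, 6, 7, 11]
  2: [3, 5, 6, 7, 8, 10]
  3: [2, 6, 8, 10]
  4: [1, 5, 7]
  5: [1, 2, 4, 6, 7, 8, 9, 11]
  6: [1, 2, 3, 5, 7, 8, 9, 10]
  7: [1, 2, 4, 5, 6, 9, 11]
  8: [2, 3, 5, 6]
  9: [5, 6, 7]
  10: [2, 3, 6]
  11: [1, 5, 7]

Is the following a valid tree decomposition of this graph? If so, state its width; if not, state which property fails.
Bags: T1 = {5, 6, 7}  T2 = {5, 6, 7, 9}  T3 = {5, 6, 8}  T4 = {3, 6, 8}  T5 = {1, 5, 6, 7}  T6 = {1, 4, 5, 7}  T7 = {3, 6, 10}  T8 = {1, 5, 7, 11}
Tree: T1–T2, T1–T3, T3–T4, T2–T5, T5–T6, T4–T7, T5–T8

No — vertex 2 appears in no bag.

A tree decomposition must satisfy three properties: every vertex lies in some bag; for every edge, both endpoints lie together in some bag; and for every vertex, the bags containing it form a connected subtree. Here vertex 2 appears in no bag, so the decomposition is invalid.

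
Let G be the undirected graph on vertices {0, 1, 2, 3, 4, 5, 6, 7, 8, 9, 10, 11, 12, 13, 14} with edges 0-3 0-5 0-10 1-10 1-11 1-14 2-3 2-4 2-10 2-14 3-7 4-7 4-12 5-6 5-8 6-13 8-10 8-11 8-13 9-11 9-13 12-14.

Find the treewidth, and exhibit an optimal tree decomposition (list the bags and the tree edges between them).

Treewidth 3.
One such decomposition:
Bags: B1 = {3, 4, 7, 12}  B2 = {2, 3, 4, 12}  B3 = {2, 3, 12, 14}  B4 = {0, 2, 3, 14}  B5 = {0, 2, 10, 14}  B6 = {0, 1, 10, 14}  B7 = {0, 1, 5, 10}  B8 = {1, 5, 8, 10}  B9 = {1, 5, 8, 11}  B10 = {5, 6, 8, 11}  B11 = {6, 8, 11, 13}  B12 = {6, 9, 11, 13}
Tree: B1–B2, B2–B3, B3–B4, B4–B5, B5–B6, B6–B7, B7–B8, B8–B9, B9–B10, B10–B11, B11–B12

Every bag has size at most 4, so the width is 4 − 1 = 3 and tw(G) ≤ 3. For the lower bound: the 4 vertex sets {4,7,12}, {3}, {2}, {0,1,10,14} are disjoint, each induces a connected subgraph, and every pair is joined by at least one edge of G. Contracting each set to a single vertex therefore yields K_{4} as a minor, and since treewidth is minor-monotone, tw(G) ≥ tw(K_{4}) = 3. Hence tw(G) = 3 exactly.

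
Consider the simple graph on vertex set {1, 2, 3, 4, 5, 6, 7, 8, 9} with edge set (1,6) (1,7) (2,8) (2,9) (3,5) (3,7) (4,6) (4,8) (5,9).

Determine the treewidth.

2

A width-2 tree decomposition is:
Bags: B1 = {2, 5, 9}  B2 = {2, 3, 5}  B3 = {2, 3, 7}  B4 = {1, 2, 7}  B5 = {1, 2, 6}  B6 = {2, 4, 6}  B7 = {2, 4, 8}
Tree: B1–B2, B2–B3, B3–B4, B4–B5, B5–B6, B6–B7
The largest bag has 3 vertices, giving width 2; this decomposition certifies tw(G) ≤ 2. For the lower bound, G contains the cycle 2–9–5–3–7–1–6–4–8–2, so G is not a forest; only forests have treewidth ≤ 1, hence tw(G) ≥ 2. Hence tw(G) = 2 exactly.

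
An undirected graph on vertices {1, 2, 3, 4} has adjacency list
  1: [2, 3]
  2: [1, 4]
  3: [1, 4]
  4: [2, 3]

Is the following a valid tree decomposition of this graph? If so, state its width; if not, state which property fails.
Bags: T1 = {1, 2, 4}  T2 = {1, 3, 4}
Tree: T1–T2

Yes; width 2.

Vertex coverage: the bags together contain {1, 2, 3, 4}, the full vertex set. Edge coverage: each edge of G has both endpoints in at least one bag. Running intersection: for every vertex, the bags containing it form a connected subtree. All three properties hold, so this is a valid tree decomposition of width max|bag| − 1 = 2, and hence tw(G) ≤ 2.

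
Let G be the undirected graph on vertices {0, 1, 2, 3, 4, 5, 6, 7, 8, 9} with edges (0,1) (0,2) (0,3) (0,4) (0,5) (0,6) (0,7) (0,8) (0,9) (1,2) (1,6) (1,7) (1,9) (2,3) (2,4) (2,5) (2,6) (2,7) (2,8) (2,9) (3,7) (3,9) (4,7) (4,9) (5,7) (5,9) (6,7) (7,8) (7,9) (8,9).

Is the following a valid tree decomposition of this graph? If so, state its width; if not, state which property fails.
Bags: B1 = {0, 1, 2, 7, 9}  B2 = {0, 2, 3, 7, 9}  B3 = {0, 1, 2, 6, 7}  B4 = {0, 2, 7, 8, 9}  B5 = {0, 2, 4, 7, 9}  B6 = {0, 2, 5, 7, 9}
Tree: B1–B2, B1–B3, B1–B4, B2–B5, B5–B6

Yes; width 4.

Every vertex of G appears in some bag (union = {0, 1, 2, 3, 4, 5, 6, 7, 8, 9}); every edge is covered by a bag; and for each vertex v the set of bags containing v is connected in the bag tree. The decomposition is therefore valid. The largest bag has 5 vertices, so the width is 4.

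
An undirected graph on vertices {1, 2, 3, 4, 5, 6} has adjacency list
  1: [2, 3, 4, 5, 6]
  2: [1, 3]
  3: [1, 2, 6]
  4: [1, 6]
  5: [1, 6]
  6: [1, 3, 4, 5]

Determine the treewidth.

A width-2 tree decomposition is:
Bags: B1 = {1, 3, 6}  B2 = {1, 5, 6}  B3 = {1, 2, 3}  B4 = {1, 4, 6}
Tree: B1–B2, B1–B3, B1–B4
Each bag holds 3 vertices, so the decomposition has width 2, which upper-bounds the treewidth. On the other hand G contains the 3-clique {1, 2, 3}. A clique must lie in a single bag of any decomposition, so no decomposition can have width below 2. The upper and lower bounds meet at 2, so that is the treewidth.

2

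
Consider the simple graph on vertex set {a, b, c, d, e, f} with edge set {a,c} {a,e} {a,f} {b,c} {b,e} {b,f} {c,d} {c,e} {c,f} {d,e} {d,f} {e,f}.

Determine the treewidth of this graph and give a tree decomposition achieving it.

Each bag holds 4 vertices, so the decomposition has width 3, which upper-bounds the treewidth. For the lower bound, the 4 vertices {c, d, e, f} are pairwise adjacent, and any tree decomposition puts a clique entirely inside one bag — forcing width ≥ 3. Combining the bounds, tw(G) = 3.

Treewidth 3.
One such decomposition:
Bags: B1 = {c, d, e, f}  B2 = {a, c, e, f}  B3 = {b, c, e, f}
Tree: B1–B2, B1–B3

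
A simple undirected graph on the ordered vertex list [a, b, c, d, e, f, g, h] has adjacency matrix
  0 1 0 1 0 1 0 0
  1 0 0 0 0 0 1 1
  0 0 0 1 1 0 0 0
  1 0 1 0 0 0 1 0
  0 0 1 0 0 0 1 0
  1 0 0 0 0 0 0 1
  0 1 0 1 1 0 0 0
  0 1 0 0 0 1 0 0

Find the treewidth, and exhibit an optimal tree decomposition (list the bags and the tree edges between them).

Every bag has size at most 3, so the width is 3 − 1 = 2 and tw(G) ≤ 2. Since h–f–a–b–h is a cycle in G, G is not acyclic. Forests are exactly the graphs of treewidth ≤ 1, so tw(G) ≥ 2. Hence tw(G) = 2 exactly.

Treewidth 2.
Bags: B1 = {b, f, h}  B2 = {a, b, f}  B3 = {a, b, g}  B4 = {a, d, g}  B5 = {d, e, g}  B6 = {c, d, e}
Tree: B1–B2, B2–B3, B3–B4, B4–B5, B5–B6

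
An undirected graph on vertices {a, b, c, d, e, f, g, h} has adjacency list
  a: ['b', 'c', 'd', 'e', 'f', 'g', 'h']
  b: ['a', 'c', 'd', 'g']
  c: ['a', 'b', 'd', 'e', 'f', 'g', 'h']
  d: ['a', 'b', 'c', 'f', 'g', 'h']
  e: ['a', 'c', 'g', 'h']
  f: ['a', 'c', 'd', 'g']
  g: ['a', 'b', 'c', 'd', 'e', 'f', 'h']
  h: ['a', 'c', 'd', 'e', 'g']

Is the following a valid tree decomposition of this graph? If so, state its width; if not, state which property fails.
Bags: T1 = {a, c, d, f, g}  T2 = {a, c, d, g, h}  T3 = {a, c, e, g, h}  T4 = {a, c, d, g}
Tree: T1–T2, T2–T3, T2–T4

A tree decomposition must satisfy three properties: every vertex lies in some bag; for every edge, both endpoints lie together in some bag; and for every vertex, the bags containing it form a connected subtree. Here vertex b appears in no bag, so the decomposition is invalid.

No — vertex b appears in no bag.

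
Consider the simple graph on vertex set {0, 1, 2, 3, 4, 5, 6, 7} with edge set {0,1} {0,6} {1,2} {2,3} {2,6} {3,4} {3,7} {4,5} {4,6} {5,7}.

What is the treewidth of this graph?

A width-2 tree decomposition is:
Bags: B1 = {0, 1, 2}  B2 = {0, 2, 6}  B3 = {2, 3, 6}  B4 = {3, 4, 6}  B5 = {3, 4, 7}  B6 = {4, 5, 7}
Tree: B1–B2, B2–B3, B3–B4, B4–B5, B5–B6
Every bag has size at most 3, so the width is 3 − 1 = 2 and tw(G) ≤ 2. For the lower bound, G contains the cycle 1–0–6–2–1, so G is not a forest; only forests have treewidth ≤ 1, hence tw(G) ≥ 2. The upper and lower bounds meet at 2, so that is the treewidth.

2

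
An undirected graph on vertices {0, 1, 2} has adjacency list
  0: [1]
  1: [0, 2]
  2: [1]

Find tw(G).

1

A width-1 tree decomposition is:
Bags: B1 = {0, 1}  B2 = {1, 2}
Tree: B1–B2
Every bag has size at most 2, so the width is 2 − 1 = 1 and tw(G) ≤ 1. Since G has at least one edge (e.g. 1–0), it is not an edgeless graph, so tw(G) ≥ 1. Combining the bounds, tw(G) = 1.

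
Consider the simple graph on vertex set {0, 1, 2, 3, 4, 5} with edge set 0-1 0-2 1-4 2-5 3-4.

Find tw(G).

A width-1 tree decomposition is:
Bags: B1 = {2, 5}  B2 = {0, 2}  B3 = {0, 1}  B4 = {1, 4}  B5 = {3, 4}
Tree: B1–B2, B2–B3, B3–B4, B4–B5
Every bag has size at most 2, so the width is 2 − 1 = 1 and tw(G) ≤ 1. Since G has at least one edge (e.g. 5–2), it is not an edgeless graph, so tw(G) ≥ 1. Therefore the treewidth is 1.

1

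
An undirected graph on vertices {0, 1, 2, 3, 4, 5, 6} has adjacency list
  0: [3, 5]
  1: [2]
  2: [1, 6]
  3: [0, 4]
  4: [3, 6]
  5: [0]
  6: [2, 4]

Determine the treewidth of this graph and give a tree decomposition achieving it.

Treewidth 1.
One such decomposition:
Bags: B1 = {1, 2}  B2 = {2, 6}  B3 = {4, 6}  B4 = {3, 4}  B5 = {0, 3}  B6 = {0, 5}
Tree: B1–B2, B2–B3, B3–B4, B4–B5, B5–B6

Every bag has size at most 2, so the width is 2 − 1 = 1 and tw(G) ≤ 1. Any graph with an edge has treewidth ≥ 1, and G has the edge 1–2. Hence tw(G) = 1 exactly.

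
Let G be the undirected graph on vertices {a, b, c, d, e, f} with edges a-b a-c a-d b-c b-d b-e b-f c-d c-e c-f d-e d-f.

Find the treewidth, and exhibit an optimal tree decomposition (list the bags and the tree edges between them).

Every bag has size at most 4, so the width is 4 − 1 = 3 and tw(G) ≤ 3. For the lower bound, the 4 vertices {b, c, d, e} are pairwise adjacent, and any tree decomposition puts a clique entirely inside one bag — forcing width ≥ 3. Therefore the treewidth is 3.

Treewidth 3.
Bags: B1 = {b, c, d, f}  B2 = {b, c, d, e}  B3 = {a, b, c, d}
Tree: B1–B2, B2–B3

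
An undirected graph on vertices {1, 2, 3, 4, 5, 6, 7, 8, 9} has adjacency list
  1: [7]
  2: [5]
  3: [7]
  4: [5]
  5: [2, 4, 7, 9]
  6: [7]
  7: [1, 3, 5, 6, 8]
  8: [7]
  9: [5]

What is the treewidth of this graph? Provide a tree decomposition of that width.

The largest bag has 2 vertices, giving width 1; this decomposition certifies tw(G) ≤ 1. Any graph with an edge has treewidth ≥ 1, and G has the edge 7–5. Hence tw(G) = 1 exactly.

Treewidth 1.
Bags: B1 = {5, 7}  B2 = {7, 8}  B3 = {6, 7}  B4 = {2, 5}  B5 = {5, 9}  B6 = {1, 7}  B7 = {3, 7}  B8 = {4, 5}
Tree: B1–B2, B2–B3, B1–B4, B4–B5, B1–B6, B2–B7, B5–B8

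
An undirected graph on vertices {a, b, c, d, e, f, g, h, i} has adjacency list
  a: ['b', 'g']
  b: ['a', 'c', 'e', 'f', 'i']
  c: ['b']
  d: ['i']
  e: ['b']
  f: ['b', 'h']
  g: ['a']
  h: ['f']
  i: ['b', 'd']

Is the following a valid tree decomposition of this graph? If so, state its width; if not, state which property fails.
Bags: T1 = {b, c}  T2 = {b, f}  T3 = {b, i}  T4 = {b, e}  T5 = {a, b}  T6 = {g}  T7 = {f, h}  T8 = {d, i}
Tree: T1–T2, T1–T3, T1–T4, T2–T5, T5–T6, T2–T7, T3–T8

No — edge (a,g) lies in no bag.

A tree decomposition must satisfy three properties: every vertex lies in some bag; for every edge, both endpoints lie together in some bag; and for every vertex, the bags containing it form a connected subtree. Here edge (a,g) lies in no bag, so the decomposition is invalid.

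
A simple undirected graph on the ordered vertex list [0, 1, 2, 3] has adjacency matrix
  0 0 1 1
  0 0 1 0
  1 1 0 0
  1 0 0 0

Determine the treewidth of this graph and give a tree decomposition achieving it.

The largest bag has 2 vertices, giving width 1; this decomposition certifies tw(G) ≤ 1. Since G has at least one edge (e.g. 3–0), it is not an edgeless graph, so tw(G) ≥ 1. Combining the bounds, tw(G) = 1.

Treewidth 1.
One such decomposition:
Bags: B1 = {0, 3}  B2 = {0, 2}  B3 = {1, 2}
Tree: B1–B2, B2–B3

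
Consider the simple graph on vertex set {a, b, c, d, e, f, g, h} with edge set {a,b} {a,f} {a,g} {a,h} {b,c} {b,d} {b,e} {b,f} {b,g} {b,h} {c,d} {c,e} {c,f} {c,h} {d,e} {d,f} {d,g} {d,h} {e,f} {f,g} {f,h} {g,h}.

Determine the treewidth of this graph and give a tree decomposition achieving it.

Treewidth 4.
One optimal decomposition is:
Bags: B1 = {b, d, f, g, h}  B2 = {b, c, d, f, h}  B3 = {b, c, d, e, f}  B4 = {a, b, f, g, h}
Tree: B1–B2, B2–B3, B1–B4

Every bag has size at most 5, so the width is 5 − 1 = 4 and tw(G) ≤ 4. Conversely, {b, c, d, e, f} is a clique of size 5, and the vertices of any clique must share a bag in every tree decomposition; so some bag has ≥ 5 vertices and tw(G) ≥ 4. Hence tw(G) = 4 exactly.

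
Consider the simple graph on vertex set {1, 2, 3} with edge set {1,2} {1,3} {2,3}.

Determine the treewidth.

2

A width-2 tree decomposition is:
Bags: B1 = {1, 2, 3}
Tree: (single bag)
A single bag containing all 3 vertices is trivially a valid decomposition of width 2. Conversely, {1, 2, 3} is a clique of size 3, and the vertices of any clique must share a bag in every tree decomposition; so some bag has ≥ 3 vertices and tw(G) ≥ 2. Combining the bounds, tw(G) = 2.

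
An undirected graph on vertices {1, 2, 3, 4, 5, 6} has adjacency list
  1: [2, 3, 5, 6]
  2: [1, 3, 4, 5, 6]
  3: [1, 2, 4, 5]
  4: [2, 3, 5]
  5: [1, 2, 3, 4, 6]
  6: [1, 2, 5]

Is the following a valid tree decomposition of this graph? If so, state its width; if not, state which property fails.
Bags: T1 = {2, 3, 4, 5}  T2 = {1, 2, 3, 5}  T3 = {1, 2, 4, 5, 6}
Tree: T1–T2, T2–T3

A tree decomposition must satisfy three properties: every vertex lies in some bag; for every edge, both endpoints lie together in some bag; and for every vertex, the bags containing it form a connected subtree. Here bags containing vertex 4 are not connected in the tree, so the decomposition is invalid.

No — bags containing vertex 4 are not connected in the tree.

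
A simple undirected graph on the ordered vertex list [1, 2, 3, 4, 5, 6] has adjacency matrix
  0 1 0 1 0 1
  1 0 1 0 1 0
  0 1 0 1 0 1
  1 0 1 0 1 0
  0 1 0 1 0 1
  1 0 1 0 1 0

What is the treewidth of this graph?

3

A width-3 tree decomposition is:
Bags: B1 = {1, 3, 4, 5}  B2 = {1, 3, 5, 6}  B3 = {1, 2, 3, 5}
Tree: B1–B2, B2–B3
Every bag has size at most 4, so the width is 4 − 1 = 3 and tw(G) ≤ 3. For the lower bound: the 4 vertex sets {4,5}, {3,6}, {1}, {2} are disjoint, each induces a connected subgraph, and every pair is joined by at least one edge of G. Contracting each set to a single vertex therefore yields K_{4} as a minor, and since treewidth is minor-monotone, tw(G) ≥ tw(K_{4}) = 3. Combining the bounds, tw(G) = 3.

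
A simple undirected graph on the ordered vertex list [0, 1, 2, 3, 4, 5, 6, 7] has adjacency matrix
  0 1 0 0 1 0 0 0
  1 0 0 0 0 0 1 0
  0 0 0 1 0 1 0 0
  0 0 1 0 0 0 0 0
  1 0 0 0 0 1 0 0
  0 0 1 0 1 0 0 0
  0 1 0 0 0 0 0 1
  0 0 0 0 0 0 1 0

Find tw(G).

1

A width-1 tree decomposition is:
Bags: B1 = {2, 3}  B2 = {2, 5}  B3 = {4, 5}  B4 = {0, 4}  B5 = {0, 1}  B6 = {1, 6}  B7 = {6, 7}
Tree: B1–B2, B2–B3, B3–B4, B4–B5, B5–B6, B6–B7
Every bag has size at most 2, so the width is 2 − 1 = 1 and tw(G) ≤ 1. Since G has at least one edge (e.g. 3–2), it is not an edgeless graph, so tw(G) ≥ 1. The upper and lower bounds meet at 1, so that is the treewidth.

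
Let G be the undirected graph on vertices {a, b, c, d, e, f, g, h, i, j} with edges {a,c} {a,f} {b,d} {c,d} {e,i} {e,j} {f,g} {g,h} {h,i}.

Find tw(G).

A width-1 tree decomposition is:
Bags: B1 = {e, j}  B2 = {e, i}  B3 = {h, i}  B4 = {g, h}  B5 = {f, g}  B6 = {a, f}  B7 = {a, c}  B8 = {c, d}  B9 = {b, d}
Tree: B1–B2, B2–B3, B3–B4, B4–B5, B5–B6, B6–B7, B7–B8, B8–B9
Each bag holds 2 vertices, so the decomposition has width 1, which upper-bounds the treewidth. Since G has at least one edge (e.g. j–e), it is not an edgeless graph, so tw(G) ≥ 1. Hence tw(G) = 1 exactly.

1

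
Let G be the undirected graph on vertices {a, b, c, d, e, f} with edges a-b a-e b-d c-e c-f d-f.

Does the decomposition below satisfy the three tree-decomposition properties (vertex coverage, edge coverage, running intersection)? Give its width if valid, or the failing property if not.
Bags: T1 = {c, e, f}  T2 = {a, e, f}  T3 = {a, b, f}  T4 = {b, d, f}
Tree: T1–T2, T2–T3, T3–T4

Vertex coverage: the bags together contain {a, b, c, d, e, f}, the full vertex set. Edge coverage: each edge of G has both endpoints in at least one bag. Running intersection: for every vertex, the bags containing it form a connected subtree. All three properties hold, so this is a valid tree decomposition of width max|bag| − 1 = 2, and hence tw(G) ≤ 2.

Yes; width 2.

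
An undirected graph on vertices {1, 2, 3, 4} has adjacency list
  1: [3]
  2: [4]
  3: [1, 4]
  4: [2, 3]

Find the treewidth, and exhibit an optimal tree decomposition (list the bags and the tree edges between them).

Treewidth 1.
One optimal decomposition is:
Bags: B1 = {1, 3}  B2 = {3, 4}  B3 = {2, 4}
Tree: B1–B2, B2–B3

The largest bag has 2 vertices, giving width 1; this decomposition certifies tw(G) ≤ 1. Since G has at least one edge (e.g. 1–3), it is not an edgeless graph, so tw(G) ≥ 1. Hence tw(G) = 1 exactly.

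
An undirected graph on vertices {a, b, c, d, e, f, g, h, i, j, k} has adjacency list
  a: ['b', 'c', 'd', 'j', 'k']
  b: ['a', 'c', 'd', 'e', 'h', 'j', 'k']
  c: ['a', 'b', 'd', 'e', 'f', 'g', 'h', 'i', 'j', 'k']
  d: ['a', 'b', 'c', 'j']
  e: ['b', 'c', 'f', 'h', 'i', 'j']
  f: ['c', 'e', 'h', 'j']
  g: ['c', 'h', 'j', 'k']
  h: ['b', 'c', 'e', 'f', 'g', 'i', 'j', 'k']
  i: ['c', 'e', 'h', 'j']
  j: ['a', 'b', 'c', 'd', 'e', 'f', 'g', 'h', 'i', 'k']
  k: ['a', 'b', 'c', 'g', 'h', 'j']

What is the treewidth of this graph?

A width-4 tree decomposition is:
Bags: B1 = {b, c, e, h, j}  B2 = {b, c, h, j, k}  B3 = {c, e, f, h, j}  B4 = {c, g, h, j, k}  B5 = {a, b, c, j, k}  B6 = {c, e, h, i, j}  B7 = {a, b, c, d, j}
Tree: B1–B2, B1–B3, B2–B4, B2–B5, B3–B6, B5–B7
Every bag has size at most 5, so the width is 5 − 1 = 4 and tw(G) ≤ 4. Conversely, {a, b, c, d, j} is a clique of size 5, and the vertices of any clique must share a bag in every tree decomposition; so some bag has ≥ 5 vertices and tw(G) ≥ 4. Hence tw(G) = 4 exactly.

4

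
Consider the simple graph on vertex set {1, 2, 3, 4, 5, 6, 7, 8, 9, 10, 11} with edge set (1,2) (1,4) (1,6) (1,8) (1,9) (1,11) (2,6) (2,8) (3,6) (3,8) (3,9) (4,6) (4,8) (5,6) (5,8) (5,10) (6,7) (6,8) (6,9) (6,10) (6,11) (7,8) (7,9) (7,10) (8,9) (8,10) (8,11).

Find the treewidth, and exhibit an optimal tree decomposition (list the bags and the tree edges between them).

Every bag has size at most 4, so the width is 4 − 1 = 3 and tw(G) ≤ 3. On the other hand G contains the 4-clique {1, 6, 8, 9}. A clique must lie in a single bag of any decomposition, so no decomposition can have width below 3. Therefore the treewidth is 3.

Treewidth 3.
One such decomposition:
Bags: B1 = {5, 6, 8, 10}  B2 = {6, 7, 8, 10}  B3 = {6, 7, 8, 9}  B4 = {1, 6, 8, 9}  B5 = {3, 6, 8, 9}  B6 = {1, 4, 6, 8}  B7 = {1, 2, 6, 8}  B8 = {1, 6, 8, 11}
Tree: B1–B2, B2–B3, B3–B4, B3–B5, B4–B6, B4–B7, B7–B8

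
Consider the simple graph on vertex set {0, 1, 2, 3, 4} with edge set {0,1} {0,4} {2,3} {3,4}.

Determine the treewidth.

1

A width-1 tree decomposition is:
Bags: B1 = {2, 3}  B2 = {3, 4}  B3 = {0, 4}  B4 = {0, 1}
Tree: B1–B2, B2–B3, B3–B4
The largest bag has 2 vertices, giving width 1; this decomposition certifies tw(G) ≤ 1. G has an edge, so its treewidth is at least 1. Combining the bounds, tw(G) = 1.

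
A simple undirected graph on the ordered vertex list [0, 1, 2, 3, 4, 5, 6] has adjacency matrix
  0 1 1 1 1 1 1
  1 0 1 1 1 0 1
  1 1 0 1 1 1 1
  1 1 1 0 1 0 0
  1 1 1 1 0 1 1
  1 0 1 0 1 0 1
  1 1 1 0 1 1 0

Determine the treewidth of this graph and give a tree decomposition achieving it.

The largest bag has 5 vertices, giving width 4; this decomposition certifies tw(G) ≤ 4. For the lower bound, the 5 vertices {0, 1, 2, 3, 4} are pairwise adjacent, and any tree decomposition puts a clique entirely inside one bag — forcing width ≥ 4. Combining the bounds, tw(G) = 4.

Treewidth 4.
Bags: B1 = {0, 1, 2, 4, 6}  B2 = {0, 2, 4, 5, 6}  B3 = {0, 1, 2, 3, 4}
Tree: B1–B2, B1–B3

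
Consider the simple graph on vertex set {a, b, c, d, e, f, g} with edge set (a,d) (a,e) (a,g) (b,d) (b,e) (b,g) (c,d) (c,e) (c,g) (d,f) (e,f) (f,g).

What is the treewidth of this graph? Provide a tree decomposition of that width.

Every bag has size at most 4, so the width is 4 − 1 = 3 and tw(G) ≤ 3. For the lower bound: the 4 vertex sets {b,g}, {c,d}, {e}, {a} are disjoint, each induces a connected subgraph, and every pair is joined by at least one edge of G. Contracting each set to a single vertex therefore yields K_{4} as a minor, and since treewidth is minor-monotone, tw(G) ≥ tw(K_{4}) = 3. Combining the bounds, tw(G) = 3.

Treewidth 3.
One such decomposition:
Bags: B1 = {b, d, e, g}  B2 = {c, d, e, g}  B3 = {a, d, e, g}  B4 = {d, e, f, g}
Tree: B1–B2, B2–B3, B3–B4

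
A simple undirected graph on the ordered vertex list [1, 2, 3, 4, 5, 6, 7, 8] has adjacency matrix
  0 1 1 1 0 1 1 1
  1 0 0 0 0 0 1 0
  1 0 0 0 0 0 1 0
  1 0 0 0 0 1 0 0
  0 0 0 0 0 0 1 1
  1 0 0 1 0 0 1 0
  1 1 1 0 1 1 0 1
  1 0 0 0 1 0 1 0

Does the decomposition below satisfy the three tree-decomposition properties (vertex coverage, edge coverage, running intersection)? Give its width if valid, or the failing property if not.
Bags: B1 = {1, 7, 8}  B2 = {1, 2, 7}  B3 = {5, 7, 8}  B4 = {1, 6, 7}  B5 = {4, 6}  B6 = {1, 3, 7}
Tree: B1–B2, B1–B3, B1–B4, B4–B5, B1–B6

A tree decomposition must satisfy three properties: every vertex lies in some bag; for every edge, both endpoints lie together in some bag; and for every vertex, the bags containing it form a connected subtree. Here edge (1,4) lies in no bag, so the decomposition is invalid.

No — edge (1,4) lies in no bag.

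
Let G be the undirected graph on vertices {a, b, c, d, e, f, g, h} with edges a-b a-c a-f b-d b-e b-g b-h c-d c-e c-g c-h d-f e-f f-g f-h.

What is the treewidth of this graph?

3

A width-3 tree decomposition is:
Bags: B1 = {b, c, d, f}  B2 = {b, c, f, h}  B3 = {b, c, e, f}  B4 = {b, c, f, g}  B5 = {a, b, c, f}
Tree: B1–B2, B2–B3, B3–B4, B4–B5
Each bag holds 4 vertices, so the decomposition has width 3, which upper-bounds the treewidth. For the lower bound: the 4 vertex sets {d,f}, {b,h}, {c}, {e} are disjoint, each induces a connected subgraph, and every pair is joined by at least one edge of G. Contracting each set to a single vertex therefore yields K_{4} as a minor, and since treewidth is minor-monotone, tw(G) ≥ tw(K_{4}) = 3. Combining the bounds, tw(G) = 3.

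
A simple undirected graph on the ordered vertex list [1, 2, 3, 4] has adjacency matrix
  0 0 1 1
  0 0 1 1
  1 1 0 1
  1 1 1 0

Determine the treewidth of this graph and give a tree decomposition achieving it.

Each bag holds 3 vertices, so the decomposition has width 2, which upper-bounds the treewidth. For the lower bound, the 3 vertices {1, 3, 4} are pairwise adjacent, and any tree decomposition puts a clique entirely inside one bag — forcing width ≥ 2. The upper and lower bounds meet at 2, so that is the treewidth.

Treewidth 2.
Bags: B1 = {2, 3, 4}  B2 = {1, 3, 4}
Tree: B1–B2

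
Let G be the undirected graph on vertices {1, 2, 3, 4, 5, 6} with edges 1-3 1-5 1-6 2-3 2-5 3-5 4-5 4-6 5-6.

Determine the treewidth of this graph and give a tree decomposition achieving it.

Every bag has size at most 3, so the width is 3 − 1 = 2 and tw(G) ≤ 2. Conversely, {1, 3, 5} is a clique of size 3, and the vertices of any clique must share a bag in every tree decomposition; so some bag has ≥ 3 vertices and tw(G) ≥ 2. Therefore the treewidth is 2.

Treewidth 2.
Bags: B1 = {1, 5, 6}  B2 = {1, 3, 5}  B3 = {2, 3, 5}  B4 = {4, 5, 6}
Tree: B1–B2, B2–B3, B1–B4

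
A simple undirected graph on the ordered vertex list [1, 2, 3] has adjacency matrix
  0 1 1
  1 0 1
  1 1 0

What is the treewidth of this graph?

2

A width-2 tree decomposition is:
Bags: B1 = {1, 2, 3}
Tree: (single bag)
A single bag containing all 3 vertices is trivially a valid decomposition of width 2. On the other hand G contains the 3-clique {1, 2, 3}. A clique must lie in a single bag of any decomposition, so no decomposition can have width below 2. Combining the bounds, tw(G) = 2.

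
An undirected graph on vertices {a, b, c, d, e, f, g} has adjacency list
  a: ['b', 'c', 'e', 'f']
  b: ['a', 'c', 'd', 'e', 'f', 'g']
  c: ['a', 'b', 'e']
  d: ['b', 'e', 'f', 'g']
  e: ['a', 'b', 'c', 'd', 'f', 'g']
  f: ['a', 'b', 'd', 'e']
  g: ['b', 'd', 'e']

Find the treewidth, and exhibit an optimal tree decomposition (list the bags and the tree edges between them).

Each bag holds 4 vertices, so the decomposition has width 3, which upper-bounds the treewidth. For the lower bound, the 4 vertices {b, d, e, g} are pairwise adjacent, and any tree decomposition puts a clique entirely inside one bag — forcing width ≥ 3. Therefore the treewidth is 3.

Treewidth 3.
One such decomposition:
Bags: B1 = {a, b, e, f}  B2 = {b, d, e, f}  B3 = {b, d, e, g}  B4 = {a, b, c, e}
Tree: B1–B2, B2–B3, B1–B4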